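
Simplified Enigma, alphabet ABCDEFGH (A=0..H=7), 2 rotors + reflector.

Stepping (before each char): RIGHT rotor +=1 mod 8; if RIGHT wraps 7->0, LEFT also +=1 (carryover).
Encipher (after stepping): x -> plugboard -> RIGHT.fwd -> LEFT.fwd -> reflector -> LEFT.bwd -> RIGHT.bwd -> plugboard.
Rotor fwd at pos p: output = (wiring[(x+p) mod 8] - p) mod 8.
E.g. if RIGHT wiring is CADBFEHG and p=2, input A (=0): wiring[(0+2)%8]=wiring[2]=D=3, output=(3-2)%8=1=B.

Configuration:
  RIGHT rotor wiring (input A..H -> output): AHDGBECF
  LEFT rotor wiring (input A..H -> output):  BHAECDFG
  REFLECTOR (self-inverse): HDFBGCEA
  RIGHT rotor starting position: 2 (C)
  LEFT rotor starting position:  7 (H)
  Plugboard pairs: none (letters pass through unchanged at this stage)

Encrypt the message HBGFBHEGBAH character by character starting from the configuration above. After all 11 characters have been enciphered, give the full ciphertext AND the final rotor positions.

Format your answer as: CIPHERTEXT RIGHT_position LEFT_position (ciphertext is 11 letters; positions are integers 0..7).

Char 1 ('H'): step: R->3, L=7; H->plug->H->R->A->L->H->refl->A->L'->C->R'->E->plug->E
Char 2 ('B'): step: R->4, L=7; B->plug->B->R->A->L->H->refl->A->L'->C->R'->H->plug->H
Char 3 ('G'): step: R->5, L=7; G->plug->G->R->B->L->C->refl->F->L'->E->R'->H->plug->H
Char 4 ('F'): step: R->6, L=7; F->plug->F->R->A->L->H->refl->A->L'->C->R'->C->plug->C
Char 5 ('B'): step: R->7, L=7; B->plug->B->R->B->L->C->refl->F->L'->E->R'->D->plug->D
Char 6 ('H'): step: R->0, L->0 (L advanced); H->plug->H->R->F->L->D->refl->B->L'->A->R'->A->plug->A
Char 7 ('E'): step: R->1, L=0; E->plug->E->R->D->L->E->refl->G->L'->H->R'->H->plug->H
Char 8 ('G'): step: R->2, L=0; G->plug->G->R->G->L->F->refl->C->L'->E->R'->B->plug->B
Char 9 ('B'): step: R->3, L=0; B->plug->B->R->G->L->F->refl->C->L'->E->R'->G->plug->G
Char 10 ('A'): step: R->4, L=0; A->plug->A->R->F->L->D->refl->B->L'->A->R'->B->plug->B
Char 11 ('H'): step: R->5, L=0; H->plug->H->R->E->L->C->refl->F->L'->G->R'->F->plug->F
Final: ciphertext=EHHCDAHBGBF, RIGHT=5, LEFT=0

Answer: EHHCDAHBGBF 5 0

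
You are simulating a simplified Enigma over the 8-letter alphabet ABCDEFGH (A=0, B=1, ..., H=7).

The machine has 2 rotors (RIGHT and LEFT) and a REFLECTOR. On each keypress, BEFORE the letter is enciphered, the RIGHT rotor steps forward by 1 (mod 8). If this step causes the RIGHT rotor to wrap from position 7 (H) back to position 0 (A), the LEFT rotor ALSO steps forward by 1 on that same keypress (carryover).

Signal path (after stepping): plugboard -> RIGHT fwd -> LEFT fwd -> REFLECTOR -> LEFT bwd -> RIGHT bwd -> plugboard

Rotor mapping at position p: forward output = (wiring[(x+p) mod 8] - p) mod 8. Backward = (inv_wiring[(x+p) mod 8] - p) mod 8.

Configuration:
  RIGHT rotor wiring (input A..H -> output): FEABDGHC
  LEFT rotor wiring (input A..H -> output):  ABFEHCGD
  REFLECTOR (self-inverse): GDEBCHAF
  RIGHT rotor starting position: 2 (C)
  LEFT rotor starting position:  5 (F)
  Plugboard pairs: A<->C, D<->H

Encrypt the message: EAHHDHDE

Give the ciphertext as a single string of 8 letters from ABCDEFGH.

Answer: HEDDBBGF

Derivation:
Char 1 ('E'): step: R->3, L=5; E->plug->E->R->H->L->C->refl->E->L'->E->R'->D->plug->H
Char 2 ('A'): step: R->4, L=5; A->plug->C->R->D->L->D->refl->B->L'->B->R'->E->plug->E
Char 3 ('H'): step: R->5, L=5; H->plug->D->R->A->L->F->refl->H->L'->G->R'->H->plug->D
Char 4 ('H'): step: R->6, L=5; H->plug->D->R->G->L->H->refl->F->L'->A->R'->H->plug->D
Char 5 ('D'): step: R->7, L=5; D->plug->H->R->A->L->F->refl->H->L'->G->R'->B->plug->B
Char 6 ('H'): step: R->0, L->6 (L advanced); H->plug->D->R->B->L->F->refl->H->L'->E->R'->B->plug->B
Char 7 ('D'): step: R->1, L=6; D->plug->H->R->E->L->H->refl->F->L'->B->R'->G->plug->G
Char 8 ('E'): step: R->2, L=6; E->plug->E->R->F->L->G->refl->A->L'->A->R'->F->plug->F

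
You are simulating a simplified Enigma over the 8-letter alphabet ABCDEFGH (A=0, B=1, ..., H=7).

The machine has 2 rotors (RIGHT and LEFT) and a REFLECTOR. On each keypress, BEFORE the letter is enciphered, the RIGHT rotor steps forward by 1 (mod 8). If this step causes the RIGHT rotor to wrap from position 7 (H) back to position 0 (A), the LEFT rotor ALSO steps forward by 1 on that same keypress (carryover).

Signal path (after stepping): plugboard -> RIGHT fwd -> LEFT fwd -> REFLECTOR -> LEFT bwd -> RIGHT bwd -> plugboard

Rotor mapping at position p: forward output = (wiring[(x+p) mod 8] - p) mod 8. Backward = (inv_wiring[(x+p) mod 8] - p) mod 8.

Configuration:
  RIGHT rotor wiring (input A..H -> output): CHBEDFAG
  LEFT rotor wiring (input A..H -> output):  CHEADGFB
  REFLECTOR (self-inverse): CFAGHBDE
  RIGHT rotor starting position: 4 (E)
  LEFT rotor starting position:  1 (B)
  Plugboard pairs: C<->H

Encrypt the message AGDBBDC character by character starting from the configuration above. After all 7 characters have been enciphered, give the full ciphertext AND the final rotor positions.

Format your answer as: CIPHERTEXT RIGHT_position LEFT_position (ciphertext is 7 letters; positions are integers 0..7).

Char 1 ('A'): step: R->5, L=1; A->plug->A->R->A->L->G->refl->D->L'->B->R'->C->plug->H
Char 2 ('G'): step: R->6, L=1; G->plug->G->R->F->L->E->refl->H->L'->C->R'->A->plug->A
Char 3 ('D'): step: R->7, L=1; D->plug->D->R->C->L->H->refl->E->L'->F->R'->E->plug->E
Char 4 ('B'): step: R->0, L->2 (L advanced); B->plug->B->R->H->L->F->refl->B->L'->C->R'->A->plug->A
Char 5 ('B'): step: R->1, L=2; B->plug->B->R->A->L->C->refl->A->L'->G->R'->A->plug->A
Char 6 ('D'): step: R->2, L=2; D->plug->D->R->D->L->E->refl->H->L'->F->R'->H->plug->C
Char 7 ('C'): step: R->3, L=2; C->plug->H->R->G->L->A->refl->C->L'->A->R'->B->plug->B
Final: ciphertext=HAEAACB, RIGHT=3, LEFT=2

Answer: HAEAACB 3 2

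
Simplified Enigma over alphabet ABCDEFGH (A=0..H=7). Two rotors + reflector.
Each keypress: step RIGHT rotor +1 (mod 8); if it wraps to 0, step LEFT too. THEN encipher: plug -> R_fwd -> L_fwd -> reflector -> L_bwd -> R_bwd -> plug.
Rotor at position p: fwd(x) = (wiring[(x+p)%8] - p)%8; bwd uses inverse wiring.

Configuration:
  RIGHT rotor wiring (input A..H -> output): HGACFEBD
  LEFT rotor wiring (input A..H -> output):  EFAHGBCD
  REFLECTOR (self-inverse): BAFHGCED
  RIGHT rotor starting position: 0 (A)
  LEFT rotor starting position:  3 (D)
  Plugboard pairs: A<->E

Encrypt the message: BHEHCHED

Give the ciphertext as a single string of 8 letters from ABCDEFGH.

Answer: HGDDEGGB

Derivation:
Char 1 ('B'): step: R->1, L=3; B->plug->B->R->H->L->F->refl->C->L'->G->R'->H->plug->H
Char 2 ('H'): step: R->2, L=3; H->plug->H->R->E->L->A->refl->B->L'->F->R'->G->plug->G
Char 3 ('E'): step: R->3, L=3; E->plug->A->R->H->L->F->refl->C->L'->G->R'->D->plug->D
Char 4 ('H'): step: R->4, L=3; H->plug->H->R->G->L->C->refl->F->L'->H->R'->D->plug->D
Char 5 ('C'): step: R->5, L=3; C->plug->C->R->G->L->C->refl->F->L'->H->R'->A->plug->E
Char 6 ('H'): step: R->6, L=3; H->plug->H->R->G->L->C->refl->F->L'->H->R'->G->plug->G
Char 7 ('E'): step: R->7, L=3; E->plug->A->R->E->L->A->refl->B->L'->F->R'->G->plug->G
Char 8 ('D'): step: R->0, L->4 (L advanced); D->plug->D->R->C->L->G->refl->E->L'->G->R'->B->plug->B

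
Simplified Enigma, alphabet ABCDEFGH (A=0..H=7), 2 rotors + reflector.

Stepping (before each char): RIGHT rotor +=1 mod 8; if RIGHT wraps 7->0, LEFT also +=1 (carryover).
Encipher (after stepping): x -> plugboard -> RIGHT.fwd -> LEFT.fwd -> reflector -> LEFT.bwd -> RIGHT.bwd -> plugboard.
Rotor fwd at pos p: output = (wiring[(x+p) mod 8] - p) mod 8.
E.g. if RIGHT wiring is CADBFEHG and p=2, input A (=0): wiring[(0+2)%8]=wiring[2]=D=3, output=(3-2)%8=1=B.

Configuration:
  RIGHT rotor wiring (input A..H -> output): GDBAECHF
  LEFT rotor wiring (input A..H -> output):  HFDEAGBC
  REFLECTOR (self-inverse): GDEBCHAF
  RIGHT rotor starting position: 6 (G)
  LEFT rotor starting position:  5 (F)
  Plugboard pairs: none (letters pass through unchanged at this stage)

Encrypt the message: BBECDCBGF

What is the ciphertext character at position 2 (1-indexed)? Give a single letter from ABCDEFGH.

Char 1 ('B'): step: R->7, L=5; B->plug->B->R->H->L->D->refl->B->L'->A->R'->H->plug->H
Char 2 ('B'): step: R->0, L->6 (L advanced); B->plug->B->R->D->L->H->refl->F->L'->E->R'->E->plug->E

E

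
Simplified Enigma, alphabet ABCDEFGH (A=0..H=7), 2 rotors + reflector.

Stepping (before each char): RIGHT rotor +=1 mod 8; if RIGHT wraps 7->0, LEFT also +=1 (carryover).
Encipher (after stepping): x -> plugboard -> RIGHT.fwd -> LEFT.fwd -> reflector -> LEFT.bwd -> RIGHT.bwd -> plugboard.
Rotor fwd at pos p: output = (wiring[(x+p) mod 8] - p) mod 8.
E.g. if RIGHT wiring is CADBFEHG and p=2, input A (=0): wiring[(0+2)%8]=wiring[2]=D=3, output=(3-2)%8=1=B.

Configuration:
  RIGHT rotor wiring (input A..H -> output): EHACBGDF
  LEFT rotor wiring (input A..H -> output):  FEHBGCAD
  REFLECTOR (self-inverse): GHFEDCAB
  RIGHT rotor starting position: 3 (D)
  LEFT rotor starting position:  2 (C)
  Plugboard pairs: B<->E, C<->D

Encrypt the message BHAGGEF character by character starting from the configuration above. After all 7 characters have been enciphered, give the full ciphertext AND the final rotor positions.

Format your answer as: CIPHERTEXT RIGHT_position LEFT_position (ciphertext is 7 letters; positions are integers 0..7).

Answer: DFCDHDH 2 3

Derivation:
Char 1 ('B'): step: R->4, L=2; B->plug->E->R->A->L->F->refl->C->L'->H->R'->C->plug->D
Char 2 ('H'): step: R->5, L=2; H->plug->H->R->E->L->G->refl->A->L'->D->R'->F->plug->F
Char 3 ('A'): step: R->6, L=2; A->plug->A->R->F->L->B->refl->H->L'->B->R'->D->plug->C
Char 4 ('G'): step: R->7, L=2; G->plug->G->R->H->L->C->refl->F->L'->A->R'->C->plug->D
Char 5 ('G'): step: R->0, L->3 (L advanced); G->plug->G->R->D->L->F->refl->C->L'->F->R'->H->plug->H
Char 6 ('E'): step: R->1, L=3; E->plug->B->R->H->L->E->refl->D->L'->B->R'->C->plug->D
Char 7 ('F'): step: R->2, L=3; F->plug->F->R->D->L->F->refl->C->L'->F->R'->H->plug->H
Final: ciphertext=DFCDHDH, RIGHT=2, LEFT=3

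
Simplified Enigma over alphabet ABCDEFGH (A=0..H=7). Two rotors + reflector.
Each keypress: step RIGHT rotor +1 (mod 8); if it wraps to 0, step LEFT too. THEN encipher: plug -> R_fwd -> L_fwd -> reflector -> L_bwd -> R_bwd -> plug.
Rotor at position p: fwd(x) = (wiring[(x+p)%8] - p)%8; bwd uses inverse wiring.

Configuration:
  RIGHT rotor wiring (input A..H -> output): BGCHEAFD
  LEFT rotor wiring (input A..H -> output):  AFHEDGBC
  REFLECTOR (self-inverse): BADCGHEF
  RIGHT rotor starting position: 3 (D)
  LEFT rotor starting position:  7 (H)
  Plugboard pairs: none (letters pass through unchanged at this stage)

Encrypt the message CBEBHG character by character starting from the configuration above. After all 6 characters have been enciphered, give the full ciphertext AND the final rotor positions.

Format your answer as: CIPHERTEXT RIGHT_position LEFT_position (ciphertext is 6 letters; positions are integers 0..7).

Answer: HHGFGB 1 0

Derivation:
Char 1 ('C'): step: R->4, L=7; C->plug->C->R->B->L->B->refl->A->L'->D->R'->H->plug->H
Char 2 ('B'): step: R->5, L=7; B->plug->B->R->A->L->D->refl->C->L'->H->R'->H->plug->H
Char 3 ('E'): step: R->6, L=7; E->plug->E->R->E->L->F->refl->H->L'->G->R'->G->plug->G
Char 4 ('B'): step: R->7, L=7; B->plug->B->R->C->L->G->refl->E->L'->F->R'->F->plug->F
Char 5 ('H'): step: R->0, L->0 (L advanced); H->plug->H->R->D->L->E->refl->G->L'->F->R'->G->plug->G
Char 6 ('G'): step: R->1, L=0; G->plug->G->R->C->L->H->refl->F->L'->B->R'->B->plug->B
Final: ciphertext=HHGFGB, RIGHT=1, LEFT=0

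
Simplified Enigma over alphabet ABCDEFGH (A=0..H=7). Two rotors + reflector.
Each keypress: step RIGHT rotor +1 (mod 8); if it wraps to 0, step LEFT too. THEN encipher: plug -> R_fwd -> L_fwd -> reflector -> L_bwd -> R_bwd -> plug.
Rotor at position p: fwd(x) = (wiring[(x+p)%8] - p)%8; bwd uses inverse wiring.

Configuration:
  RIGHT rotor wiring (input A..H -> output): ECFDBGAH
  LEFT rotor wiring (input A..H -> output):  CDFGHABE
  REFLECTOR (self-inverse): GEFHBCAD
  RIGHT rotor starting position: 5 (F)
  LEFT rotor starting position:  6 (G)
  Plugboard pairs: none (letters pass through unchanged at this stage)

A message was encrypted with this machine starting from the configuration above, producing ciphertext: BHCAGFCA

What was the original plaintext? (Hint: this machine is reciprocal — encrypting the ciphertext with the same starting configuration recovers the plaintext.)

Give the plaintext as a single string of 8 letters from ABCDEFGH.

Answer: FBDBEEGH

Derivation:
Char 1 ('B'): step: R->6, L=6; B->plug->B->R->B->L->G->refl->A->L'->F->R'->F->plug->F
Char 2 ('H'): step: R->7, L=6; H->plug->H->R->B->L->G->refl->A->L'->F->R'->B->plug->B
Char 3 ('C'): step: R->0, L->7 (L advanced); C->plug->C->R->F->L->A->refl->G->L'->D->R'->D->plug->D
Char 4 ('A'): step: R->1, L=7; A->plug->A->R->B->L->D->refl->H->L'->E->R'->B->plug->B
Char 5 ('G'): step: R->2, L=7; G->plug->G->R->C->L->E->refl->B->L'->G->R'->E->plug->E
Char 6 ('F'): step: R->3, L=7; F->plug->F->R->B->L->D->refl->H->L'->E->R'->E->plug->E
Char 7 ('C'): step: R->4, L=7; C->plug->C->R->E->L->H->refl->D->L'->B->R'->G->plug->G
Char 8 ('A'): step: R->5, L=7; A->plug->A->R->B->L->D->refl->H->L'->E->R'->H->plug->H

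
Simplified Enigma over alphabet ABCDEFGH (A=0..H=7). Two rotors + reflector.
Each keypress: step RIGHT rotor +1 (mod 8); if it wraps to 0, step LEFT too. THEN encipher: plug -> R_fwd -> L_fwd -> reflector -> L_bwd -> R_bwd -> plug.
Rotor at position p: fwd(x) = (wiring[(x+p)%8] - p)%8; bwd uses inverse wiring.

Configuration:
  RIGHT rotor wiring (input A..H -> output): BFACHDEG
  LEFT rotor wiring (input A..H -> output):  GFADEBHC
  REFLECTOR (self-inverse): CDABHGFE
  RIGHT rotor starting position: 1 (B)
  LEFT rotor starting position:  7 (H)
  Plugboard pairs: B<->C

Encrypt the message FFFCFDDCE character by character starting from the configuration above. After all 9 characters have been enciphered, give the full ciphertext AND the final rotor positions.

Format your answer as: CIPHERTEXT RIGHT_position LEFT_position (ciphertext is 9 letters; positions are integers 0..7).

Answer: DAGAGGEEG 2 0

Derivation:
Char 1 ('F'): step: R->2, L=7; F->plug->F->R->E->L->E->refl->H->L'->B->R'->D->plug->D
Char 2 ('F'): step: R->3, L=7; F->plug->F->R->G->L->C->refl->A->L'->H->R'->A->plug->A
Char 3 ('F'): step: R->4, L=7; F->plug->F->R->B->L->H->refl->E->L'->E->R'->G->plug->G
Char 4 ('C'): step: R->5, L=7; C->plug->B->R->H->L->A->refl->C->L'->G->R'->A->plug->A
Char 5 ('F'): step: R->6, L=7; F->plug->F->R->E->L->E->refl->H->L'->B->R'->G->plug->G
Char 6 ('D'): step: R->7, L=7; D->plug->D->R->B->L->H->refl->E->L'->E->R'->G->plug->G
Char 7 ('D'): step: R->0, L->0 (L advanced); D->plug->D->R->C->L->A->refl->C->L'->H->R'->E->plug->E
Char 8 ('C'): step: R->1, L=0; C->plug->B->R->H->L->C->refl->A->L'->C->R'->E->plug->E
Char 9 ('E'): step: R->2, L=0; E->plug->E->R->C->L->A->refl->C->L'->H->R'->G->plug->G
Final: ciphertext=DAGAGGEEG, RIGHT=2, LEFT=0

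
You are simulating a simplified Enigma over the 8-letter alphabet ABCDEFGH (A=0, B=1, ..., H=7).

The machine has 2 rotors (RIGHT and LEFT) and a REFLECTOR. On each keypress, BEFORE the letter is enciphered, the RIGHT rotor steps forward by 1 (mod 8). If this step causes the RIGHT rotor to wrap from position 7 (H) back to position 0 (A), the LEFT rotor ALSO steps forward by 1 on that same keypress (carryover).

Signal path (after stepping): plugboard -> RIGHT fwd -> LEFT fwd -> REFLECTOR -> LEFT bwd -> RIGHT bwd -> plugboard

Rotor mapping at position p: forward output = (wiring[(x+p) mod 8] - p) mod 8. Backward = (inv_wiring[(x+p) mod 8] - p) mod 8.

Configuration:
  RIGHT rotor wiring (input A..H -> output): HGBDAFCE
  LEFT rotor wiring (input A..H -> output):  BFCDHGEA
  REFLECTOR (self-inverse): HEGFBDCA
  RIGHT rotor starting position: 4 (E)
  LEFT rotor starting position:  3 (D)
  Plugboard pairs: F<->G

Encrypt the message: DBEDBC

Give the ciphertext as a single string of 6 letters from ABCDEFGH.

Answer: GGDGEB

Derivation:
Char 1 ('D'): step: R->5, L=3; D->plug->D->R->C->L->D->refl->F->L'->E->R'->F->plug->G
Char 2 ('B'): step: R->6, L=3; B->plug->B->R->G->L->C->refl->G->L'->F->R'->F->plug->G
Char 3 ('E'): step: R->7, L=3; E->plug->E->R->E->L->F->refl->D->L'->C->R'->D->plug->D
Char 4 ('D'): step: R->0, L->4 (L advanced); D->plug->D->R->D->L->E->refl->B->L'->F->R'->F->plug->G
Char 5 ('B'): step: R->1, L=4; B->plug->B->R->A->L->D->refl->F->L'->E->R'->E->plug->E
Char 6 ('C'): step: R->2, L=4; C->plug->C->R->G->L->G->refl->C->L'->B->R'->B->plug->B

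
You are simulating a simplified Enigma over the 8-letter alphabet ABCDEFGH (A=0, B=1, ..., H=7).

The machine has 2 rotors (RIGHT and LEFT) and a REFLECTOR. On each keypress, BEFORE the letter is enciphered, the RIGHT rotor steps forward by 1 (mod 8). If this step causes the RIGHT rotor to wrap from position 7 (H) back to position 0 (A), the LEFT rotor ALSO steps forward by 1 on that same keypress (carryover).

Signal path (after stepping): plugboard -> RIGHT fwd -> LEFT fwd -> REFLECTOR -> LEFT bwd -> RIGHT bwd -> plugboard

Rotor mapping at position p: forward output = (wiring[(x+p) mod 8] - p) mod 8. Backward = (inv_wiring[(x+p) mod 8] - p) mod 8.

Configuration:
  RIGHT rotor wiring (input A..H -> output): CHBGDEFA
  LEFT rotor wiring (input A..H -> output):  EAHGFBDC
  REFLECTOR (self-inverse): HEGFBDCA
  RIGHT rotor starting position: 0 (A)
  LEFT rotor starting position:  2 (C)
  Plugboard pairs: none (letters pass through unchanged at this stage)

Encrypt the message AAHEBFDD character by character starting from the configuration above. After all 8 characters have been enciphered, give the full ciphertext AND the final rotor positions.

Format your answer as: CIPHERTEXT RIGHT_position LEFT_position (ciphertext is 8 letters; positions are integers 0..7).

Char 1 ('A'): step: R->1, L=2; A->plug->A->R->G->L->C->refl->G->L'->H->R'->G->plug->G
Char 2 ('A'): step: R->2, L=2; A->plug->A->R->H->L->G->refl->C->L'->G->R'->F->plug->F
Char 3 ('H'): step: R->3, L=2; H->plug->H->R->G->L->C->refl->G->L'->H->R'->F->plug->F
Char 4 ('E'): step: R->4, L=2; E->plug->E->R->G->L->C->refl->G->L'->H->R'->A->plug->A
Char 5 ('B'): step: R->5, L=2; B->plug->B->R->A->L->F->refl->D->L'->C->R'->E->plug->E
Char 6 ('F'): step: R->6, L=2; F->plug->F->R->A->L->F->refl->D->L'->C->R'->B->plug->B
Char 7 ('D'): step: R->7, L=2; D->plug->D->R->C->L->D->refl->F->L'->A->R'->C->plug->C
Char 8 ('D'): step: R->0, L->3 (L advanced); D->plug->D->R->G->L->F->refl->D->L'->A->R'->H->plug->H
Final: ciphertext=GFFAEBCH, RIGHT=0, LEFT=3

Answer: GFFAEBCH 0 3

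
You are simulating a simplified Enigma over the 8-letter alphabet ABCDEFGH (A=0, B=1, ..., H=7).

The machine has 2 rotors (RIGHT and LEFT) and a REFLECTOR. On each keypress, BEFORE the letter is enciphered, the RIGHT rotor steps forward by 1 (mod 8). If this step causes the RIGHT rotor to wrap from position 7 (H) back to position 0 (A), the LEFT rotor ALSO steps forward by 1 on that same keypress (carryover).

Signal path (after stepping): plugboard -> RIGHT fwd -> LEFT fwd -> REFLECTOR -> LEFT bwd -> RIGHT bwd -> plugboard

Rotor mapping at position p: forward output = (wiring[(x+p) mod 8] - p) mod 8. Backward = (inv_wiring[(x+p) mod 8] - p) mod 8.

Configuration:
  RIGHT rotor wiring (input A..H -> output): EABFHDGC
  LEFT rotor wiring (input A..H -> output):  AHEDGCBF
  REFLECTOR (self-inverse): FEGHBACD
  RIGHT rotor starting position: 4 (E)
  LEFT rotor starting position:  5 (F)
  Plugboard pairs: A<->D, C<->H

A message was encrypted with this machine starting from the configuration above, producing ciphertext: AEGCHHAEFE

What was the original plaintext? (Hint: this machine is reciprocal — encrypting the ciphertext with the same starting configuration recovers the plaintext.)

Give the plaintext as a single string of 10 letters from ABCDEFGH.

Char 1 ('A'): step: R->5, L=5; A->plug->D->R->H->L->B->refl->E->L'->B->R'->B->plug->B
Char 2 ('E'): step: R->6, L=5; E->plug->E->R->D->L->D->refl->H->L'->F->R'->H->plug->C
Char 3 ('G'): step: R->7, L=5; G->plug->G->R->E->L->C->refl->G->L'->G->R'->E->plug->E
Char 4 ('C'): step: R->0, L->6 (L advanced); C->plug->H->R->C->L->C->refl->G->L'->E->R'->A->plug->D
Char 5 ('H'): step: R->1, L=6; H->plug->C->R->E->L->G->refl->C->L'->C->R'->E->plug->E
Char 6 ('H'): step: R->2, L=6; H->plug->C->R->F->L->F->refl->A->L'->G->R'->H->plug->C
Char 7 ('A'): step: R->3, L=6; A->plug->D->R->D->L->B->refl->E->L'->H->R'->E->plug->E
Char 8 ('E'): step: R->4, L=6; E->plug->E->R->A->L->D->refl->H->L'->B->R'->H->plug->C
Char 9 ('F'): step: R->5, L=6; F->plug->F->R->E->L->G->refl->C->L'->C->R'->H->plug->C
Char 10 ('E'): step: R->6, L=6; E->plug->E->R->D->L->B->refl->E->L'->H->R'->F->plug->F

Answer: BCEDECECCF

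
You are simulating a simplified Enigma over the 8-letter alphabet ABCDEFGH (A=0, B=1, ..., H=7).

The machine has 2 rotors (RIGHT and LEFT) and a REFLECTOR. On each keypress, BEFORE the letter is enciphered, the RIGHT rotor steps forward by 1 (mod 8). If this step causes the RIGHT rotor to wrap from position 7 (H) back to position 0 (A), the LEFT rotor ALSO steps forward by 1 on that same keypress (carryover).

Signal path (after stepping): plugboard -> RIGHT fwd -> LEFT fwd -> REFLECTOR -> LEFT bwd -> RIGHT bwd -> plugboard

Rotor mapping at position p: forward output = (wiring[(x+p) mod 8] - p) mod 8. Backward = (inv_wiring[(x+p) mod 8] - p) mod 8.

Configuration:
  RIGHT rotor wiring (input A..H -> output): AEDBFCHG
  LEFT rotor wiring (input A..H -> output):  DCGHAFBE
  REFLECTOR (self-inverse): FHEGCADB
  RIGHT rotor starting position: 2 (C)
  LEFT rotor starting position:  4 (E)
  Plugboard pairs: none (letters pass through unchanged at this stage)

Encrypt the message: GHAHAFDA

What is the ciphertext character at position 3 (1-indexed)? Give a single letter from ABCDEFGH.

Char 1 ('G'): step: R->3, L=4; G->plug->G->R->B->L->B->refl->H->L'->E->R'->D->plug->D
Char 2 ('H'): step: R->4, L=4; H->plug->H->R->F->L->G->refl->D->L'->H->R'->G->plug->G
Char 3 ('A'): step: R->5, L=4; A->plug->A->R->F->L->G->refl->D->L'->H->R'->E->plug->E

E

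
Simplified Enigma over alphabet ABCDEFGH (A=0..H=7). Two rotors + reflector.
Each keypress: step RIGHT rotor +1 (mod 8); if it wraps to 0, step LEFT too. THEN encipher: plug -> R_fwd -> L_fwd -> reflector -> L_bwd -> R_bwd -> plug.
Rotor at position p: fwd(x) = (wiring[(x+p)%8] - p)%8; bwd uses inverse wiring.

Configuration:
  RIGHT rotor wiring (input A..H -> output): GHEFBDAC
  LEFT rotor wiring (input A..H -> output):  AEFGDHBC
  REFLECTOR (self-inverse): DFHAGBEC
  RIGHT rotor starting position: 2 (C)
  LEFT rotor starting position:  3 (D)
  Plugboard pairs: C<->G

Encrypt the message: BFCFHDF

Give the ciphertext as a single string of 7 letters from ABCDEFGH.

Char 1 ('B'): step: R->3, L=3; B->plug->B->R->G->L->B->refl->F->L'->F->R'->D->plug->D
Char 2 ('F'): step: R->4, L=3; F->plug->F->R->D->L->G->refl->E->L'->C->R'->E->plug->E
Char 3 ('C'): step: R->5, L=3; C->plug->G->R->A->L->D->refl->A->L'->B->R'->D->plug->D
Char 4 ('F'): step: R->6, L=3; F->plug->F->R->H->L->C->refl->H->L'->E->R'->B->plug->B
Char 5 ('H'): step: R->7, L=3; H->plug->H->R->B->L->A->refl->D->L'->A->R'->C->plug->G
Char 6 ('D'): step: R->0, L->4 (L advanced); D->plug->D->R->F->L->A->refl->D->L'->B->R'->E->plug->E
Char 7 ('F'): step: R->1, L=4; F->plug->F->R->H->L->C->refl->H->L'->A->R'->D->plug->D

Answer: DEDBGED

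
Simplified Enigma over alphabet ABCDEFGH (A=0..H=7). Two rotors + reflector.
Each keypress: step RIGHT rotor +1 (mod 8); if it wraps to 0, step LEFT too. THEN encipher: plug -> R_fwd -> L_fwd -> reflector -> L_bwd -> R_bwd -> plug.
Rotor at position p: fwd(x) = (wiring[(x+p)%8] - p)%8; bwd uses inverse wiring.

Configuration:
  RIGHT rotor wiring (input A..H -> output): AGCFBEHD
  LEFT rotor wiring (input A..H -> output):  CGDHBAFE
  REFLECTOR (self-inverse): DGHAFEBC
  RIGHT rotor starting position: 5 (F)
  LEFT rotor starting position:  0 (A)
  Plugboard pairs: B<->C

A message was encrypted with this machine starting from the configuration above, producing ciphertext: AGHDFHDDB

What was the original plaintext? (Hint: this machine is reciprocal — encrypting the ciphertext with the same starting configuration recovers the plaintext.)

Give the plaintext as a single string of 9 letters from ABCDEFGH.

Answer: EFCAHAFBF

Derivation:
Char 1 ('A'): step: R->6, L=0; A->plug->A->R->B->L->G->refl->B->L'->E->R'->E->plug->E
Char 2 ('G'): step: R->7, L=0; G->plug->G->R->F->L->A->refl->D->L'->C->R'->F->plug->F
Char 3 ('H'): step: R->0, L->1 (L advanced); H->plug->H->R->D->L->A->refl->D->L'->G->R'->B->plug->C
Char 4 ('D'): step: R->1, L=1; D->plug->D->R->A->L->F->refl->E->L'->F->R'->A->plug->A
Char 5 ('F'): step: R->2, L=1; F->plug->F->R->B->L->C->refl->H->L'->E->R'->H->plug->H
Char 6 ('H'): step: R->3, L=1; H->plug->H->R->H->L->B->refl->G->L'->C->R'->A->plug->A
Char 7 ('D'): step: R->4, L=1; D->plug->D->R->H->L->B->refl->G->L'->C->R'->F->plug->F
Char 8 ('D'): step: R->5, L=1; D->plug->D->R->D->L->A->refl->D->L'->G->R'->C->plug->B
Char 9 ('B'): step: R->6, L=1; B->plug->C->R->C->L->G->refl->B->L'->H->R'->F->plug->F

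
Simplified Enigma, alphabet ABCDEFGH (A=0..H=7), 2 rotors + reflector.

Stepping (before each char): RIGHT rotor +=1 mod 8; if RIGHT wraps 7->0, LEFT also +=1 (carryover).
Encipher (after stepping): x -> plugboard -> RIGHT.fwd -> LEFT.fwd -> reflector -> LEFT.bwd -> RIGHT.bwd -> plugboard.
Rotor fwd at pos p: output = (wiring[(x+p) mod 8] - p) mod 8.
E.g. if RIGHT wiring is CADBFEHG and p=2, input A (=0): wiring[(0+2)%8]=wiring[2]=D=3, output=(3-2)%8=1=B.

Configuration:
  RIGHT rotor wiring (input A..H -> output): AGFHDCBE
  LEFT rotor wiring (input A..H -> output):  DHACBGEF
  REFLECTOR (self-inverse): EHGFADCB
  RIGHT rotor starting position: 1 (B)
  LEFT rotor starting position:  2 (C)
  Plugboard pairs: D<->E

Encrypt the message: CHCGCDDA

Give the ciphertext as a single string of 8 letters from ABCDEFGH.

Answer: AEAHBFAC

Derivation:
Char 1 ('C'): step: R->2, L=2; C->plug->C->R->B->L->A->refl->E->L'->D->R'->A->plug->A
Char 2 ('H'): step: R->3, L=2; H->plug->H->R->C->L->H->refl->B->L'->G->R'->D->plug->E
Char 3 ('C'): step: R->4, L=2; C->plug->C->R->F->L->D->refl->F->L'->H->R'->A->plug->A
Char 4 ('G'): step: R->5, L=2; G->plug->G->R->C->L->H->refl->B->L'->G->R'->H->plug->H
Char 5 ('C'): step: R->6, L=2; C->plug->C->R->C->L->H->refl->B->L'->G->R'->B->plug->B
Char 6 ('D'): step: R->7, L=2; D->plug->E->R->A->L->G->refl->C->L'->E->R'->F->plug->F
Char 7 ('D'): step: R->0, L->3 (L advanced); D->plug->E->R->D->L->B->refl->H->L'->A->R'->A->plug->A
Char 8 ('A'): step: R->1, L=3; A->plug->A->R->F->L->A->refl->E->L'->G->R'->C->plug->C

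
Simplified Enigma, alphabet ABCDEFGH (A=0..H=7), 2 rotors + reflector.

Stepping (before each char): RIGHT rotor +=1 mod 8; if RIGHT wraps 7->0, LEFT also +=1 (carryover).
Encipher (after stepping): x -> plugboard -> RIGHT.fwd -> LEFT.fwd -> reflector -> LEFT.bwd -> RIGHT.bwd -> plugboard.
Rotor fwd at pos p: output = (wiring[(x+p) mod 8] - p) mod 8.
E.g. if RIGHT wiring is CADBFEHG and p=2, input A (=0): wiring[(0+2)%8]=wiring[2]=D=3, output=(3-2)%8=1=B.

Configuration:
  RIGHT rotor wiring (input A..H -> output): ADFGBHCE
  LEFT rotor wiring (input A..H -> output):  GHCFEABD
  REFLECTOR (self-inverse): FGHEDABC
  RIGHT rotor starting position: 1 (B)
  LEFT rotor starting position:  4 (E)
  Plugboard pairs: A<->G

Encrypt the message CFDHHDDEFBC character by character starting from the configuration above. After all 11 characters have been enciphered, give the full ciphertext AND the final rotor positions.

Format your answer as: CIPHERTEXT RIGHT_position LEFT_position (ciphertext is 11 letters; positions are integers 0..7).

Answer: AEHDDECCGFG 4 5

Derivation:
Char 1 ('C'): step: R->2, L=4; C->plug->C->R->H->L->B->refl->G->L'->G->R'->G->plug->A
Char 2 ('F'): step: R->3, L=4; F->plug->F->R->F->L->D->refl->E->L'->B->R'->E->plug->E
Char 3 ('D'): step: R->4, L=4; D->plug->D->R->A->L->A->refl->F->L'->C->R'->H->plug->H
Char 4 ('H'): step: R->5, L=4; H->plug->H->R->E->L->C->refl->H->L'->D->R'->D->plug->D
Char 5 ('H'): step: R->6, L=4; H->plug->H->R->B->L->E->refl->D->L'->F->R'->D->plug->D
Char 6 ('D'): step: R->7, L=4; D->plug->D->R->G->L->G->refl->B->L'->H->R'->E->plug->E
Char 7 ('D'): step: R->0, L->5 (L advanced); D->plug->D->R->G->L->A->refl->F->L'->F->R'->C->plug->C
Char 8 ('E'): step: R->1, L=5; E->plug->E->R->G->L->A->refl->F->L'->F->R'->C->plug->C
Char 9 ('F'): step: R->2, L=5; F->plug->F->R->C->L->G->refl->B->L'->D->R'->A->plug->G
Char 10 ('B'): step: R->3, L=5; B->plug->B->R->G->L->A->refl->F->L'->F->R'->F->plug->F
Char 11 ('C'): step: R->4, L=5; C->plug->C->R->G->L->A->refl->F->L'->F->R'->A->plug->G
Final: ciphertext=AEHDDECCGFG, RIGHT=4, LEFT=5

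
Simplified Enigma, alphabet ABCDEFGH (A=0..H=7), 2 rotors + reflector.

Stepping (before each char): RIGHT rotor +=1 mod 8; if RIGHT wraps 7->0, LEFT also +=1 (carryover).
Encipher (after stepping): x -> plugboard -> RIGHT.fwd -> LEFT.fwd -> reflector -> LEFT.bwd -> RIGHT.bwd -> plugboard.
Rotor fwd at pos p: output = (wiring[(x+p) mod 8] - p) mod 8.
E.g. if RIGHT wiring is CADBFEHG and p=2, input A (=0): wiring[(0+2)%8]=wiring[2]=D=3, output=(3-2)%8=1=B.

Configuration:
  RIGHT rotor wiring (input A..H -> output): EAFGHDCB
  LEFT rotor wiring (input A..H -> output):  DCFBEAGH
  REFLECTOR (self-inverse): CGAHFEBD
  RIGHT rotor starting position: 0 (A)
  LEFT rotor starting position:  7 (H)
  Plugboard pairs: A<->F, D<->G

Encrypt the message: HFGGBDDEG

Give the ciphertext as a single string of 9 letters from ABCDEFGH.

Answer: GHHDDHABH

Derivation:
Char 1 ('H'): step: R->1, L=7; H->plug->H->R->D->L->G->refl->B->L'->G->R'->D->plug->G
Char 2 ('F'): step: R->2, L=7; F->plug->A->R->D->L->G->refl->B->L'->G->R'->H->plug->H
Char 3 ('G'): step: R->3, L=7; G->plug->D->R->H->L->H->refl->D->L'->C->R'->H->plug->H
Char 4 ('G'): step: R->4, L=7; G->plug->D->R->F->L->F->refl->E->L'->B->R'->G->plug->D
Char 5 ('B'): step: R->5, L=7; B->plug->B->R->F->L->F->refl->E->L'->B->R'->G->plug->D
Char 6 ('D'): step: R->6, L=7; D->plug->G->R->B->L->E->refl->F->L'->F->R'->H->plug->H
Char 7 ('D'): step: R->7, L=7; D->plug->G->R->E->L->C->refl->A->L'->A->R'->F->plug->A
Char 8 ('E'): step: R->0, L->0 (L advanced); E->plug->E->R->H->L->H->refl->D->L'->A->R'->B->plug->B
Char 9 ('G'): step: R->1, L=0; G->plug->D->R->G->L->G->refl->B->L'->D->R'->H->plug->H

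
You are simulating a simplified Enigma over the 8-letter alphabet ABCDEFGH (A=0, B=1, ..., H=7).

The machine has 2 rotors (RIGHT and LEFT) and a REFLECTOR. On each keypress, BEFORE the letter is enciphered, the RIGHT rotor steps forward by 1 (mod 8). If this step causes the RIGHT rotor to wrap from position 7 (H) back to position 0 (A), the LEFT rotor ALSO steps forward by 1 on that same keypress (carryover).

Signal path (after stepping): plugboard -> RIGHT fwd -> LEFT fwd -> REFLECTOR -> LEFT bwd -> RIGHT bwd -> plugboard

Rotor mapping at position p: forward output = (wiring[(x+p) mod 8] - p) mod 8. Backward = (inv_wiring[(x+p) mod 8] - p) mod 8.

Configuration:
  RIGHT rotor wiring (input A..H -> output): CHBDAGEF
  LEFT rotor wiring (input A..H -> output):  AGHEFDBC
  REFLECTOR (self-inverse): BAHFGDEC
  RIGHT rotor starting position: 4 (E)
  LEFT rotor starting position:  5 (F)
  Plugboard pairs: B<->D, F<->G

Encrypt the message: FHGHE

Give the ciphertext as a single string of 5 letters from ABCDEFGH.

Answer: BBCCH

Derivation:
Char 1 ('F'): step: R->5, L=5; F->plug->G->R->G->L->H->refl->C->L'->F->R'->D->plug->B
Char 2 ('H'): step: R->6, L=5; H->plug->H->R->A->L->G->refl->E->L'->B->R'->D->plug->B
Char 3 ('G'): step: R->7, L=5; G->plug->F->R->B->L->E->refl->G->L'->A->R'->C->plug->C
Char 4 ('H'): step: R->0, L->6 (L advanced); H->plug->H->R->F->L->G->refl->E->L'->B->R'->C->plug->C
Char 5 ('E'): step: R->1, L=6; E->plug->E->R->F->L->G->refl->E->L'->B->R'->H->plug->H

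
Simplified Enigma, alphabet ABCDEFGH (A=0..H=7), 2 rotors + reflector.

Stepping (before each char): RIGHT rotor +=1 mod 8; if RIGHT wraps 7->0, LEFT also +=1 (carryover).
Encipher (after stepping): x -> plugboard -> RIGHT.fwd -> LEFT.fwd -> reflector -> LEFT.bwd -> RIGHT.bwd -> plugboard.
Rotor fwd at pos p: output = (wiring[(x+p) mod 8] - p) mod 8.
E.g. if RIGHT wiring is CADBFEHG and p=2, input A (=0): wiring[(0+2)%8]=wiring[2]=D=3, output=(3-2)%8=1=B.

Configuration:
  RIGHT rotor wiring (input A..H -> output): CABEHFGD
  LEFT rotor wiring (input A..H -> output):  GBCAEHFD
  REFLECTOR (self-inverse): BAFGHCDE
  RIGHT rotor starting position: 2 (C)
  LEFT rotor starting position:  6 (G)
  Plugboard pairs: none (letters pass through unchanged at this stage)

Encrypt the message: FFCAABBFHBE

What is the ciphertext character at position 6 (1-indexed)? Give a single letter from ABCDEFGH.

Char 1 ('F'): step: R->3, L=6; F->plug->F->R->H->L->B->refl->A->L'->C->R'->C->plug->C
Char 2 ('F'): step: R->4, L=6; F->plug->F->R->E->L->E->refl->H->L'->A->R'->H->plug->H
Char 3 ('C'): step: R->5, L=6; C->plug->C->R->G->L->G->refl->D->L'->D->R'->E->plug->E
Char 4 ('A'): step: R->6, L=6; A->plug->A->R->A->L->H->refl->E->L'->E->R'->C->plug->C
Char 5 ('A'): step: R->7, L=6; A->plug->A->R->E->L->E->refl->H->L'->A->R'->F->plug->F
Char 6 ('B'): step: R->0, L->7 (L advanced); B->plug->B->R->A->L->E->refl->H->L'->B->R'->C->plug->C

C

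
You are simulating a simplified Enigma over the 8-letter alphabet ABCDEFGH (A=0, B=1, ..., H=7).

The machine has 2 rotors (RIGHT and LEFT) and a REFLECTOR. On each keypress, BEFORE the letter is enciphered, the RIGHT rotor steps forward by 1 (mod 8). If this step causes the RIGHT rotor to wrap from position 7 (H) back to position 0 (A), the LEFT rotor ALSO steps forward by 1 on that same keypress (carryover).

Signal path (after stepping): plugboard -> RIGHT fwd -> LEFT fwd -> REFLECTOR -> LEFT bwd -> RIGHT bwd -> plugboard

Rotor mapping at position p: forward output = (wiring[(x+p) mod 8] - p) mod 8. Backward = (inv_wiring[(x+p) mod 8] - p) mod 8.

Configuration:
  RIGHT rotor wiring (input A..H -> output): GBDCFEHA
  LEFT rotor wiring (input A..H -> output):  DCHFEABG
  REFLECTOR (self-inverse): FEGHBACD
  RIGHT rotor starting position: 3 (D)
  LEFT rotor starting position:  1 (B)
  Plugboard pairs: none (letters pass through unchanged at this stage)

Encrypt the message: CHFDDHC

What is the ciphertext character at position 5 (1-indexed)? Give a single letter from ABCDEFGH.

Char 1 ('C'): step: R->4, L=1; C->plug->C->R->D->L->D->refl->H->L'->E->R'->D->plug->D
Char 2 ('H'): step: R->5, L=1; H->plug->H->R->A->L->B->refl->E->L'->C->R'->B->plug->B
Char 3 ('F'): step: R->6, L=1; F->plug->F->R->E->L->H->refl->D->L'->D->R'->D->plug->D
Char 4 ('D'): step: R->7, L=1; D->plug->D->R->E->L->H->refl->D->L'->D->R'->E->plug->E
Char 5 ('D'): step: R->0, L->2 (L advanced); D->plug->D->R->C->L->C->refl->G->L'->D->R'->C->plug->C

C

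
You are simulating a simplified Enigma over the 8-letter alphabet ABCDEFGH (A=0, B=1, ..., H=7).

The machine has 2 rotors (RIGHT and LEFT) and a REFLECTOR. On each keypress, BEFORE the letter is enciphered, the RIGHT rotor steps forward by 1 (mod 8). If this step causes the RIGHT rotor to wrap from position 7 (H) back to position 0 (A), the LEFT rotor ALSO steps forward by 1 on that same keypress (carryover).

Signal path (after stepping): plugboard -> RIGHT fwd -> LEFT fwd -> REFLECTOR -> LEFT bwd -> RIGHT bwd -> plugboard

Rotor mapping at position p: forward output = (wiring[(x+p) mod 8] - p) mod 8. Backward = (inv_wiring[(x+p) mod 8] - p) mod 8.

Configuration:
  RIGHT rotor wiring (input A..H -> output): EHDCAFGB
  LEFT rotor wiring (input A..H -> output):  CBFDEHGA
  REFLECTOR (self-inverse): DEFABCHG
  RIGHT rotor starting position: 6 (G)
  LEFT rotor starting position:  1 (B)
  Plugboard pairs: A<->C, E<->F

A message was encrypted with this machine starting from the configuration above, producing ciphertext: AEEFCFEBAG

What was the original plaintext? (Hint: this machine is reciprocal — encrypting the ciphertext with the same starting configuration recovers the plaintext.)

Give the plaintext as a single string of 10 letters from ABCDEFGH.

Char 1 ('A'): step: R->7, L=1; A->plug->C->R->A->L->A->refl->D->L'->D->R'->E->plug->F
Char 2 ('E'): step: R->0, L->2 (L advanced); E->plug->F->R->F->L->G->refl->H->L'->H->R'->B->plug->B
Char 3 ('E'): step: R->1, L=2; E->plug->F->R->F->L->G->refl->H->L'->H->R'->D->plug->D
Char 4 ('F'): step: R->2, L=2; F->plug->E->R->E->L->E->refl->B->L'->B->R'->A->plug->C
Char 5 ('C'): step: R->3, L=2; C->plug->A->R->H->L->H->refl->G->L'->F->R'->B->plug->B
Char 6 ('F'): step: R->4, L=2; F->plug->E->R->A->L->D->refl->A->L'->G->R'->H->plug->H
Char 7 ('E'): step: R->5, L=2; E->plug->F->R->G->L->A->refl->D->L'->A->R'->A->plug->C
Char 8 ('B'): step: R->6, L=2; B->plug->B->R->D->L->F->refl->C->L'->C->R'->G->plug->G
Char 9 ('A'): step: R->7, L=2; A->plug->C->R->A->L->D->refl->A->L'->G->R'->G->plug->G
Char 10 ('G'): step: R->0, L->3 (L advanced); G->plug->G->R->G->L->G->refl->H->L'->F->R'->F->plug->E

Answer: FBDCBHCGGE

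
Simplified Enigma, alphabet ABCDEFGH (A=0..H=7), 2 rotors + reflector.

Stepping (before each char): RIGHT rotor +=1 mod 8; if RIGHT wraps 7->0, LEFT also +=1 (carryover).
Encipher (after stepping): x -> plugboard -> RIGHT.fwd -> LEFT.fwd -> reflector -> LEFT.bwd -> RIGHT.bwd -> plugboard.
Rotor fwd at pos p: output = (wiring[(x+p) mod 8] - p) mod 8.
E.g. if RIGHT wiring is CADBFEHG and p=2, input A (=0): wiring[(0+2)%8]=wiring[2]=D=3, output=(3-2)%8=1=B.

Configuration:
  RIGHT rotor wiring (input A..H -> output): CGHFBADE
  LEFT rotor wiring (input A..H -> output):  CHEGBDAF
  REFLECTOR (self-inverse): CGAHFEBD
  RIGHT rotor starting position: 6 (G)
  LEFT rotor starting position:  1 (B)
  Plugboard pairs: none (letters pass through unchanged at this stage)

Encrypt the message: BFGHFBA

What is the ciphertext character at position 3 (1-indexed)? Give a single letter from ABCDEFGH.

Char 1 ('B'): step: R->7, L=1; B->plug->B->R->D->L->A->refl->C->L'->E->R'->H->plug->H
Char 2 ('F'): step: R->0, L->2 (L advanced); F->plug->F->R->A->L->C->refl->A->L'->G->R'->B->plug->B
Char 3 ('G'): step: R->1, L=2; G->plug->G->R->D->L->B->refl->G->L'->E->R'->C->plug->C

C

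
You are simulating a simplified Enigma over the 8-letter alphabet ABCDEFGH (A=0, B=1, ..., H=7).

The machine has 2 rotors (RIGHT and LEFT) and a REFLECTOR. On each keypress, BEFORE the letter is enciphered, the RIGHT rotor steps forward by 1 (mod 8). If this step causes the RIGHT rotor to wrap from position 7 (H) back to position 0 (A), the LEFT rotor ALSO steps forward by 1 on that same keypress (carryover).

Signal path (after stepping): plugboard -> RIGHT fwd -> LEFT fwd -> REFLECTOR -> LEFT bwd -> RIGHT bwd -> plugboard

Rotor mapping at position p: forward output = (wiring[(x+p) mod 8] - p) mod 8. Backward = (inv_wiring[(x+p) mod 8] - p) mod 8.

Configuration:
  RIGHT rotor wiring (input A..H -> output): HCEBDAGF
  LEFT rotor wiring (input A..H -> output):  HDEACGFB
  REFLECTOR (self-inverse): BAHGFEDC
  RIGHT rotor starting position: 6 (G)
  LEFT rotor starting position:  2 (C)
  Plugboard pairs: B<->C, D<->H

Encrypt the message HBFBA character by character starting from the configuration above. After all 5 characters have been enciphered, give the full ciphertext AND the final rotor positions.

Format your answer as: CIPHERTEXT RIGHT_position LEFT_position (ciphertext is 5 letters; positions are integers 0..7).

Char 1 ('H'): step: R->7, L=2; H->plug->D->R->F->L->H->refl->C->L'->A->R'->B->plug->C
Char 2 ('B'): step: R->0, L->3 (L advanced); B->plug->C->R->E->L->G->refl->D->L'->C->R'->B->plug->C
Char 3 ('F'): step: R->1, L=3; F->plug->F->R->F->L->E->refl->F->L'->A->R'->C->plug->B
Char 4 ('B'): step: R->2, L=3; B->plug->C->R->B->L->H->refl->C->L'->D->R'->F->plug->F
Char 5 ('A'): step: R->3, L=3; A->plug->A->R->G->L->A->refl->B->L'->H->R'->G->plug->G
Final: ciphertext=CCBFG, RIGHT=3, LEFT=3

Answer: CCBFG 3 3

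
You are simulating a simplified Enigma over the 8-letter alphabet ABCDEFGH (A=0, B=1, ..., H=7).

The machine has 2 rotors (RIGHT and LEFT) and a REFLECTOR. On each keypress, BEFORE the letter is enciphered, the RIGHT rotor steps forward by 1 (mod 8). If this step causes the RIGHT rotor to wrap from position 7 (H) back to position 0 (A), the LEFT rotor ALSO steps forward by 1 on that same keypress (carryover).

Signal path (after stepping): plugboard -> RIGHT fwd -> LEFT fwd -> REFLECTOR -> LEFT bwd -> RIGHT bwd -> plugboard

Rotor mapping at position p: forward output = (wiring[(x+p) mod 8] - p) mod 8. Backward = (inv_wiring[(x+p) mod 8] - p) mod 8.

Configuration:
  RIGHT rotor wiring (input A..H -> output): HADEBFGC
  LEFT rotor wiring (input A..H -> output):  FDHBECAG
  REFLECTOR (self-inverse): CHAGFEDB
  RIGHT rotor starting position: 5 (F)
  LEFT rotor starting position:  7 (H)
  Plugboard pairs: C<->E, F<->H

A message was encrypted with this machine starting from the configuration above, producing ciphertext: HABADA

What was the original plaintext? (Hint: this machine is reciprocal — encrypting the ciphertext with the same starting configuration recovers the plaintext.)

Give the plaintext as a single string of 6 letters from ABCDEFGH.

Char 1 ('H'): step: R->6, L=7; H->plug->F->R->G->L->D->refl->G->L'->B->R'->C->plug->E
Char 2 ('A'): step: R->7, L=7; A->plug->A->R->D->L->A->refl->C->L'->E->R'->D->plug->D
Char 3 ('B'): step: R->0, L->0 (L advanced); B->plug->B->R->A->L->F->refl->E->L'->E->R'->D->plug->D
Char 4 ('A'): step: R->1, L=0; A->plug->A->R->H->L->G->refl->D->L'->B->R'->G->plug->G
Char 5 ('D'): step: R->2, L=0; D->plug->D->R->D->L->B->refl->H->L'->C->R'->B->plug->B
Char 6 ('A'): step: R->3, L=0; A->plug->A->R->B->L->D->refl->G->L'->H->R'->E->plug->C

Answer: EDDGBC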